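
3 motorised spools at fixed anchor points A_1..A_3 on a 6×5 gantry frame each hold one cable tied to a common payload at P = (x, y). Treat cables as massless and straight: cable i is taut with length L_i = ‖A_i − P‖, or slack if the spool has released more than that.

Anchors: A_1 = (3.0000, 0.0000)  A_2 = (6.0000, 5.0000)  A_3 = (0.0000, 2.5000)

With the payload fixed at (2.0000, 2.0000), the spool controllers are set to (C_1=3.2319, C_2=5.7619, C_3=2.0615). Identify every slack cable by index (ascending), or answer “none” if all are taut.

1, 2

cable 1: L_1 = ‖A_1−P‖ = 2.2361;  C_1 = 3.2319 → slack
cable 2: L_2 = ‖A_2−P‖ = 5.0000;  C_2 = 5.7619 → slack
cable 3: L_3 = ‖A_3−P‖ = 2.0616;  C_3 = 2.0615 → taut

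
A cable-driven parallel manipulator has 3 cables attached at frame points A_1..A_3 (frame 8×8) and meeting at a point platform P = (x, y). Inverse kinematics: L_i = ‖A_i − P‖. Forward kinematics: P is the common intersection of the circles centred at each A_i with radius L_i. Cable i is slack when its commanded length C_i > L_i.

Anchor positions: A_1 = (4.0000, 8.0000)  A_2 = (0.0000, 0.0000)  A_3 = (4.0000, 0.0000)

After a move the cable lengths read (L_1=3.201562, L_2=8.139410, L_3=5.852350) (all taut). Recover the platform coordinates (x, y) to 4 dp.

(6.0000, 5.5000)

each cable: (A_i−P)·(A_i−P) = L_i²; let c_i = ‖A_i‖²−L_i²
c_1 = 16.0000+64.0000−10.2500 = 69.7500
row 1: 8.0000x + 16.0000y = 136.0000  (c_2=-66.2500)
row 2: 0.0000x + 16.0000y = 88.0000  (c_3=-18.2500)
Cramer on rows 1–2 → x = 6.0000, y = 5.5000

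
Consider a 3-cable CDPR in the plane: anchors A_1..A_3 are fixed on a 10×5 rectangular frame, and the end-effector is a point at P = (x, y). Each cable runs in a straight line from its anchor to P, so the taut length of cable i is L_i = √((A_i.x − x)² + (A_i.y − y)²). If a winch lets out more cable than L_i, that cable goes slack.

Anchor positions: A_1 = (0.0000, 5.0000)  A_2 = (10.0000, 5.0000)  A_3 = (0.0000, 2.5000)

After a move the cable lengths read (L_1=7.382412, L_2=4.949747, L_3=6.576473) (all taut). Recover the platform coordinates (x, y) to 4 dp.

(6.5000, 1.5000)

each cable: (A_i−P)·(A_i−P) = L_i²; let q_i = ‖A_i‖²−L_i²
q_1 = 0.0000+25.0000−54.5000 = -29.5000
row 1: -20.0000x + 0.0000y = -130.0000  (q_2=100.5000)
row 2: 0.0000x + 5.0000y = 7.5000  (q_3=-37.0000)
Cramer on rows 1–2 → x = 6.5000, y = 1.5000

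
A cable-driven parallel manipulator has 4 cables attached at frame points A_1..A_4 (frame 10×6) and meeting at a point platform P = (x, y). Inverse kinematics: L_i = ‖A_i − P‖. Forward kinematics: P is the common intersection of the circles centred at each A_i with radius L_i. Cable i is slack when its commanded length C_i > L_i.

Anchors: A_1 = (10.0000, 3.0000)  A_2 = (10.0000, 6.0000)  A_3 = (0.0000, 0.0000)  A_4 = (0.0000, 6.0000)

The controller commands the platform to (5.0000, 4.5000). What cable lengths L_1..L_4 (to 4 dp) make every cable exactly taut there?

L_1 = √((10.0000−5.0000)² + (3.0000−4.5000)²) = 5.2202
L_2 = √((10.0000−5.0000)² + (6.0000−4.5000)²) = 5.2202
L_3 = √((0.0000−5.0000)² + (0.0000−4.5000)²) = 6.7268
L_4 = √((0.0000−5.0000)² + (6.0000−4.5000)²) = 5.2202

(5.2202, 5.2202, 6.7268, 5.2202)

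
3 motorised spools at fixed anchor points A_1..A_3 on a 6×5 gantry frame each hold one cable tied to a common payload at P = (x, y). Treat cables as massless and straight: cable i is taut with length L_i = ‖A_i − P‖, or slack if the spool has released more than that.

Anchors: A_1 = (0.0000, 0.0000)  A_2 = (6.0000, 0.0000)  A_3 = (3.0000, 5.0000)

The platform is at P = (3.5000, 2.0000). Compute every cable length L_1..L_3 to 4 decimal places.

(4.0311, 3.2016, 3.0414)

cable 1: Δx=-3.5000, Δy=-2.0000; L_1 = √(Δx²+Δy²) = 4.0311
cable 2: Δx=2.5000, Δy=-2.0000; L_2 = √(Δx²+Δy²) = 3.2016
cable 3: Δx=-0.5000, Δy=3.0000; L_3 = √(Δx²+Δy²) = 3.0414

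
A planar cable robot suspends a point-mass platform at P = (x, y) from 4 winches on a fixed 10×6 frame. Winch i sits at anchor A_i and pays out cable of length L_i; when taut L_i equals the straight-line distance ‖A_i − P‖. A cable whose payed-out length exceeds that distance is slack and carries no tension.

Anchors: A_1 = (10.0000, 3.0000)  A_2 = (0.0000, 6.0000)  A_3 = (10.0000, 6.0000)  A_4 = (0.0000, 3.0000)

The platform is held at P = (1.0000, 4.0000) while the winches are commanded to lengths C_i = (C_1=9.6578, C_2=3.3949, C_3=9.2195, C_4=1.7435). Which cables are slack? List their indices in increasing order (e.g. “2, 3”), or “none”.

1, 2, 4

i=1: geometric 9.0554 vs commanded 9.6578 ⇒ slack
i=2: geometric 2.2361 vs commanded 3.3949 ⇒ slack
i=3: geometric 9.2195 vs commanded 9.2195 ⇒ taut
i=4: geometric 1.4142 vs commanded 1.7435 ⇒ slack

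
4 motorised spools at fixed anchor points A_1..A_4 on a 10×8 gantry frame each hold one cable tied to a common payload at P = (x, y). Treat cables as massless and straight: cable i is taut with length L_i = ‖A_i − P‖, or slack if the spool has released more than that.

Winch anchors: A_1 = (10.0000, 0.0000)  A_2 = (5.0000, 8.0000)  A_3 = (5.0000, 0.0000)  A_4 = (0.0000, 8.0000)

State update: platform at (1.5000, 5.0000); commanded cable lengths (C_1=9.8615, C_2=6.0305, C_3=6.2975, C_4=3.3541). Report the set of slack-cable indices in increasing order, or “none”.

cable 1: √((8.5000)²+(-5.0000)²)=9.8615, C_1=9.8615: taut
cable 2: √((3.5000)²+(3.0000)²)=4.6098, C_2=6.0305: slack
cable 3: √((3.5000)²+(-5.0000)²)=6.1033, C_3=6.2975: slack
cable 4: √((-1.5000)²+(3.0000)²)=3.3541, C_4=3.3541: taut

2, 3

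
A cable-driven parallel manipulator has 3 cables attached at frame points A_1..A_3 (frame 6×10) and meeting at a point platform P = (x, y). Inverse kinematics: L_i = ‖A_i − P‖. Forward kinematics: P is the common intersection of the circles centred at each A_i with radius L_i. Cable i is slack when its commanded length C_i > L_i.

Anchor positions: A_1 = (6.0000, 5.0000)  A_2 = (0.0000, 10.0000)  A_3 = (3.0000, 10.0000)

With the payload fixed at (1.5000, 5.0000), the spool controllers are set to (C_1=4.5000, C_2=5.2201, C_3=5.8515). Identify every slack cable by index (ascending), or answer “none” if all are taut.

3

i=1: geometric 4.5000 vs commanded 4.5000 ⇒ taut
i=2: geometric 5.2202 vs commanded 5.2201 ⇒ taut
i=3: geometric 5.2202 vs commanded 5.8515 ⇒ slack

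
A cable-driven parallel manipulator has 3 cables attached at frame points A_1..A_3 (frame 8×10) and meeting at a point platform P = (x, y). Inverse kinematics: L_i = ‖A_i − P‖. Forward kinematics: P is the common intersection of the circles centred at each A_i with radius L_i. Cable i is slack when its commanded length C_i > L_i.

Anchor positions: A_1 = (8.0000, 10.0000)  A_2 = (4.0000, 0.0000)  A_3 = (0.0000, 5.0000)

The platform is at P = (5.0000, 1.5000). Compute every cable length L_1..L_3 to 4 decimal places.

(9.0139, 1.8028, 6.1033)

L_1 = √((8.0000−5.0000)² + (10.0000−1.5000)²) = 9.0139
L_2 = √((4.0000−5.0000)² + (0.0000−1.5000)²) = 1.8028
L_3 = √((0.0000−5.0000)² + (5.0000−1.5000)²) = 6.1033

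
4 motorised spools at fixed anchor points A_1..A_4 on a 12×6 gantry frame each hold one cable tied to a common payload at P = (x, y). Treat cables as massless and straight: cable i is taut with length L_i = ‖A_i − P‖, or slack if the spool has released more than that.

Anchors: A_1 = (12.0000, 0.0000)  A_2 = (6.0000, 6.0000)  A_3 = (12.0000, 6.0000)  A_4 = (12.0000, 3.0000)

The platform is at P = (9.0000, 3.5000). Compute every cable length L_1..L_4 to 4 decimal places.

(4.6098, 3.9051, 3.9051, 3.0414)

cable 1: Δx=3.0000, Δy=-3.5000; L_1 = √(Δx²+Δy²) = 4.6098
cable 2: Δx=-3.0000, Δy=2.5000; L_2 = √(Δx²+Δy²) = 3.9051
cable 3: Δx=3.0000, Δy=2.5000; L_3 = √(Δx²+Δy²) = 3.9051
cable 4: Δx=3.0000, Δy=-0.5000; L_4 = √(Δx²+Δy²) = 3.0414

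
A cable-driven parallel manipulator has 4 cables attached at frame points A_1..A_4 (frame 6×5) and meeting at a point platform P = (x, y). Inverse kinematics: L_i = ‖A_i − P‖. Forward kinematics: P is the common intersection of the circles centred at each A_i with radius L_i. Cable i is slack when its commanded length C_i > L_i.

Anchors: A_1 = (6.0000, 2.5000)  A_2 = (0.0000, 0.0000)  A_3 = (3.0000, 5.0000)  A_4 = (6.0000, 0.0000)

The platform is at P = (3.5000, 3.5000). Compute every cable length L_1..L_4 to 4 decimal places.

(2.6926, 4.9497, 1.5811, 4.3012)

L_1: Δ = A_1−P = (2.5000, -1.0000) → ‖Δ‖ = √7.2500 = 2.6926
L_2: Δ = A_2−P = (-3.5000, -3.5000) → ‖Δ‖ = √24.5000 = 4.9497
L_3: Δ = A_3−P = (-0.5000, 1.5000) → ‖Δ‖ = √2.5000 = 1.5811
L_4: Δ = A_4−P = (2.5000, -3.5000) → ‖Δ‖ = √18.5000 = 4.3012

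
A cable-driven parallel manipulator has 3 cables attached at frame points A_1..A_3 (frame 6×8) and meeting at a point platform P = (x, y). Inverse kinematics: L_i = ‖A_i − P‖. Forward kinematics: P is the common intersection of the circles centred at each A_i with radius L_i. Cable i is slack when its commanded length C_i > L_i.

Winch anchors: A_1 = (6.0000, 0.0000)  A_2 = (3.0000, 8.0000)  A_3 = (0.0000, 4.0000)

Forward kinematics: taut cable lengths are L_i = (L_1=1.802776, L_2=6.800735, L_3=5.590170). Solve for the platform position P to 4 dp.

expand ‖A_i−P‖²=L_i² and subtract eq 1 (q_i ≔ ‖A_i‖²−L_i²)
q_1 = 36.0000+0.0000−3.2500 = 32.7500
eq1−eq2 → [6.0000  -16.0000]·P = 6.0000
eq1−eq3 → [12.0000  -8.0000]·P = 48.0000
2×2 solve → P = (5.0000, 1.5000)

(5.0000, 1.5000)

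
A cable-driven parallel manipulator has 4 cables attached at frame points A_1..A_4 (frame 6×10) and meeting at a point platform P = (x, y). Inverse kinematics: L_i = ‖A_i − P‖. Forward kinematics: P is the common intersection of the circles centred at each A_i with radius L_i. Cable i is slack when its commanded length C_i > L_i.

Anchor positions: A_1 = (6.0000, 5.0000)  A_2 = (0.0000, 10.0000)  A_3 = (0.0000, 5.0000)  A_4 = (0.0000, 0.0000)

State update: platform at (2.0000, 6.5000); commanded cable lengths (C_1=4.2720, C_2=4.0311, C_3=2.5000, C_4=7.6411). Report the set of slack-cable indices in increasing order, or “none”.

i=1: geometric 4.2720 vs commanded 4.2720 ⇒ taut
i=2: geometric 4.0311 vs commanded 4.0311 ⇒ taut
i=3: geometric 2.5000 vs commanded 2.5000 ⇒ taut
i=4: geometric 6.8007 vs commanded 7.6411 ⇒ slack

4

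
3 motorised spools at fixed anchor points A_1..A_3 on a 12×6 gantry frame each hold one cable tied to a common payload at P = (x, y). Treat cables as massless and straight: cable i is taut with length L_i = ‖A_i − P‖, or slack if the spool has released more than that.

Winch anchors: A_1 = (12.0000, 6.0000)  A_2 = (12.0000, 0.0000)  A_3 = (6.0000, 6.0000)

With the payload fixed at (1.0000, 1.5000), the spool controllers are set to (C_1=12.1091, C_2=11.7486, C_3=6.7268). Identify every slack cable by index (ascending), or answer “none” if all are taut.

cable 1: L_1 = ‖A_1−P‖ = 11.8849;  C_1 = 12.1091 → slack
cable 2: L_2 = ‖A_2−P‖ = 11.1018;  C_2 = 11.7486 → slack
cable 3: L_3 = ‖A_3−P‖ = 6.7268;  C_3 = 6.7268 → taut

1, 2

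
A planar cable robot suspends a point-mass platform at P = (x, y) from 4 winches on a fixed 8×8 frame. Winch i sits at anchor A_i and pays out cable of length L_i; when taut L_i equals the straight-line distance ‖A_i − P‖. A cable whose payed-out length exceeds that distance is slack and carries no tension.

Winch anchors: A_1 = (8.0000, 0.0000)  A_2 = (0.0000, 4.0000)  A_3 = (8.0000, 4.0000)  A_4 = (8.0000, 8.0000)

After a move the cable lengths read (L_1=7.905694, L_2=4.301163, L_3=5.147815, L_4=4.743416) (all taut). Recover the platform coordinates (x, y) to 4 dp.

(3.5000, 6.5000)

circle eqns → linear via eq_j − eq_1; set c_j = A_j·A_j − L_j²
c_1 = 64.0000+0.0000−62.5000 = 1.5000
16.0000·x − 8.0000·y = c_1−c_2 = 4.0000
0.0000·x − 8.0000·y = c_1−c_3 = -52.0000
0.0000·x − 16.0000·y = c_1−c_4 = -104.0000
solve first two rows → x=3.5000, y=6.5000
check cable 4: ‖A_4−P‖² = 22.5000 ≈ L_4² = 22.5000 ✓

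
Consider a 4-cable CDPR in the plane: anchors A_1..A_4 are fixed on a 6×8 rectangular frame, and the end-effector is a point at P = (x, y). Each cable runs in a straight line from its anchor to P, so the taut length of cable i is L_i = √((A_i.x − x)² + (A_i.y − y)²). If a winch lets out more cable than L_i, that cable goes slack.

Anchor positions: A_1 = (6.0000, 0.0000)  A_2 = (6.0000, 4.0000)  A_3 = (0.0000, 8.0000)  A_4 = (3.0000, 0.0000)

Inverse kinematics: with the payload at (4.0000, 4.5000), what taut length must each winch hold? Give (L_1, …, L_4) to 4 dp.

L_1: Δ = A_1−P = (2.0000, -4.5000) → ‖Δ‖ = √24.2500 = 4.9244
L_2: Δ = A_2−P = (2.0000, -0.5000) → ‖Δ‖ = √4.2500 = 2.0616
L_3: Δ = A_3−P = (-4.0000, 3.5000) → ‖Δ‖ = √28.2500 = 5.3151
L_4: Δ = A_4−P = (-1.0000, -4.5000) → ‖Δ‖ = √21.2500 = 4.6098

(4.9244, 2.0616, 5.3151, 4.6098)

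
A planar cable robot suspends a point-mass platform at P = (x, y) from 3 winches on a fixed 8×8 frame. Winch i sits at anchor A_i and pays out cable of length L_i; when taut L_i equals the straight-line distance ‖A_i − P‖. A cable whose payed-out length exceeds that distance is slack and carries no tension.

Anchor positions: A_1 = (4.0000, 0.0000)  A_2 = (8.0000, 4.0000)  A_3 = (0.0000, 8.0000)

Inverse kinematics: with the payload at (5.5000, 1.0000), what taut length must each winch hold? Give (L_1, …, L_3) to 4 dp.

(1.8028, 3.9051, 8.9022)

L_1: Δ = A_1−P = (-1.5000, -1.0000) → ‖Δ‖ = √3.2500 = 1.8028
L_2: Δ = A_2−P = (2.5000, 3.0000) → ‖Δ‖ = √15.2500 = 3.9051
L_3: Δ = A_3−P = (-5.5000, 7.0000) → ‖Δ‖ = √79.2500 = 8.9022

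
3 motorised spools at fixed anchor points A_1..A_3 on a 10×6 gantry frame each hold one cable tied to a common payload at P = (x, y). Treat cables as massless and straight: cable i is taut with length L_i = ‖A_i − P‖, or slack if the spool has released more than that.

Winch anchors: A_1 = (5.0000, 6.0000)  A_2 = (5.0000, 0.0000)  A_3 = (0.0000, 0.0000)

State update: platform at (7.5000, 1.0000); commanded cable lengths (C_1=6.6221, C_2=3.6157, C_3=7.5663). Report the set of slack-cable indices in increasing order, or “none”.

1, 2

cable 1: L_1 = ‖A_1−P‖ = 5.5902;  C_1 = 6.6221 → slack
cable 2: L_2 = ‖A_2−P‖ = 2.6926;  C_2 = 3.6157 → slack
cable 3: L_3 = ‖A_3−P‖ = 7.5664;  C_3 = 7.5663 → taut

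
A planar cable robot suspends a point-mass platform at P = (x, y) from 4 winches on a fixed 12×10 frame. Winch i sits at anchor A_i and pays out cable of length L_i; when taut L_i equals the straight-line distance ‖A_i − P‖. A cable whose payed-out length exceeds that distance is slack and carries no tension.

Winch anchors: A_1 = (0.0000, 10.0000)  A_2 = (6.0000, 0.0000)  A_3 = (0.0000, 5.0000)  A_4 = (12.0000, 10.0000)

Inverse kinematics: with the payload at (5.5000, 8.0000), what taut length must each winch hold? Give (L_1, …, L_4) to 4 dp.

L_1 = √((0.0000−5.5000)² + (10.0000−8.0000)²) = 5.8523
L_2 = √((6.0000−5.5000)² + (0.0000−8.0000)²) = 8.0156
L_3 = √((0.0000−5.5000)² + (5.0000−8.0000)²) = 6.2650
L_4 = √((12.0000−5.5000)² + (10.0000−8.0000)²) = 6.8007

(5.8523, 8.0156, 6.2650, 6.8007)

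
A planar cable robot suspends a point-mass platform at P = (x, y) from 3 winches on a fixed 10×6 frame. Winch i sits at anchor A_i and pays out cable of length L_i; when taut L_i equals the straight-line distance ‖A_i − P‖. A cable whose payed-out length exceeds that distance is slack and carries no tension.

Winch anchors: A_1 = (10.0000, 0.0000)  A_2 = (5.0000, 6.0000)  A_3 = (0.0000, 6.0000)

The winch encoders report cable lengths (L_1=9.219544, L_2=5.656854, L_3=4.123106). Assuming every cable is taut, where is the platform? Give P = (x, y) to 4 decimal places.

(1.0000, 2.0000)

each cable: (A_i−P)·(A_i−P) = L_i²; let c_i = ‖A_i‖²−L_i²
c_1 = 100.0000+0.0000−85.0000 = 15.0000
row 1: 10.0000x − 12.0000y = -14.0000  (c_2=29.0000)
row 2: 20.0000x − 12.0000y = -4.0000  (c_3=19.0000)
Cramer on rows 1–2 → x = 1.0000, y = 2.0000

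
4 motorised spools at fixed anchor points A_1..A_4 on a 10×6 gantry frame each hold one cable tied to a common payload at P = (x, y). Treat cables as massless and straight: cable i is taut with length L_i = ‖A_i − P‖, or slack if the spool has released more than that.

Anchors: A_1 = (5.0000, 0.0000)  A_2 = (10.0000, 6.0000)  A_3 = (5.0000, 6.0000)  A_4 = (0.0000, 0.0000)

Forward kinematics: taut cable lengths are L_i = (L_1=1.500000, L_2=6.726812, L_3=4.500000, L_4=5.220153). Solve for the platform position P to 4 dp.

(5.0000, 1.5000)

each cable: (A_i−P)·(A_i−P) = L_i²; let k_i = ‖A_i‖²−L_i²
k_1 = 25.0000+0.0000−2.2500 = 22.7500
row 1: -10.0000x − 12.0000y = -68.0000  (k_2=90.7500)
row 2: 0.0000x − 12.0000y = -18.0000  (k_3=40.7500)
row 3: 10.0000x + 0.0000y = 50.0000  (k_4=-27.2500)
Cramer on rows 1–2 → x = 5.0000, y = 1.5000
check cable 4: ‖A_4−P‖² = 27.2500 ≈ L_4² = 27.2500 ✓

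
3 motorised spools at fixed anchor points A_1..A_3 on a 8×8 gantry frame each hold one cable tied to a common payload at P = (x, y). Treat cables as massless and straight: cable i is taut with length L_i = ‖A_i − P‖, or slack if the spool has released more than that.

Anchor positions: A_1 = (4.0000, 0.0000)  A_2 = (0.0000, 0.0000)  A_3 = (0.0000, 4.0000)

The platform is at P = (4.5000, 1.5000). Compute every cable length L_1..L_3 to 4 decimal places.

(1.5811, 4.7434, 5.1478)

L_1: Δ = A_1−P = (-0.5000, -1.5000) → ‖Δ‖ = √2.5000 = 1.5811
L_2: Δ = A_2−P = (-4.5000, -1.5000) → ‖Δ‖ = √22.5000 = 4.7434
L_3: Δ = A_3−P = (-4.5000, 2.5000) → ‖Δ‖ = √26.5000 = 5.1478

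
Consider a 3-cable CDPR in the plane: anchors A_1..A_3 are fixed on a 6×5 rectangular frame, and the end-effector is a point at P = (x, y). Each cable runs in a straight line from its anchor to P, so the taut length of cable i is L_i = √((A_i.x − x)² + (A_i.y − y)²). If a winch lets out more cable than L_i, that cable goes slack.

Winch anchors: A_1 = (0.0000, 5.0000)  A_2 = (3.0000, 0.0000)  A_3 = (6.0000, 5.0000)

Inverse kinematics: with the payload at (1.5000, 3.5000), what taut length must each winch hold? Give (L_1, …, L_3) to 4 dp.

(2.1213, 3.8079, 4.7434)

L_1 = √((0.0000−1.5000)² + (5.0000−3.5000)²) = 2.1213
L_2 = √((3.0000−1.5000)² + (0.0000−3.5000)²) = 3.8079
L_3 = √((6.0000−1.5000)² + (5.0000−3.5000)²) = 4.7434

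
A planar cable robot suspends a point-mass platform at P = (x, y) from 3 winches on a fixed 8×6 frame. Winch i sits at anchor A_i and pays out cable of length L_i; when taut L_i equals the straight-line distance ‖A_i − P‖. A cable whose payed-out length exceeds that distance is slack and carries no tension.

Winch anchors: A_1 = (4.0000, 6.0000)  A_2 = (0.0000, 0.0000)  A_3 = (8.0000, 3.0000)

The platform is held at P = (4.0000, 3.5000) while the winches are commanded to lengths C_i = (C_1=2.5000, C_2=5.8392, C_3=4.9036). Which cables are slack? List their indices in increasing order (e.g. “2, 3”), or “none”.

2, 3

cable 1: L_1 = ‖A_1−P‖ = 2.5000;  C_1 = 2.5000 → taut
cable 2: L_2 = ‖A_2−P‖ = 5.3151;  C_2 = 5.8392 → slack
cable 3: L_3 = ‖A_3−P‖ = 4.0311;  C_3 = 4.9036 → slack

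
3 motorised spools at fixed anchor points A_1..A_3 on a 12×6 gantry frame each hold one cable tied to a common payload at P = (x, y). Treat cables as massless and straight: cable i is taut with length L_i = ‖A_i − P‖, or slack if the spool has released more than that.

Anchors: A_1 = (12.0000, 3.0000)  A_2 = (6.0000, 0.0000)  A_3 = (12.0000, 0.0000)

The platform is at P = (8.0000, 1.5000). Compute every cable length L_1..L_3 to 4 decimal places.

L_1 = √((12.0000−8.0000)² + (3.0000−1.5000)²) = 4.2720
L_2 = √((6.0000−8.0000)² + (0.0000−1.5000)²) = 2.5000
L_3 = √((12.0000−8.0000)² + (0.0000−1.5000)²) = 4.2720

(4.2720, 2.5000, 4.2720)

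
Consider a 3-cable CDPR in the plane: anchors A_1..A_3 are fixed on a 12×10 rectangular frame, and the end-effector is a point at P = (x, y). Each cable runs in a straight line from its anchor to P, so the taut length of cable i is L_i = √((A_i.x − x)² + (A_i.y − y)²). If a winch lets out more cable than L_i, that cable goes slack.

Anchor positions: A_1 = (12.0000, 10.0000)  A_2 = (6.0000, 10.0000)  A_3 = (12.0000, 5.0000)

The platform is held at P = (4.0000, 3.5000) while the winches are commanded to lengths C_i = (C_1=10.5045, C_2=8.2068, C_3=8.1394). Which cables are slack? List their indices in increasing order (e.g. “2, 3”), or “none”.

1, 2

cable 1: √((8.0000)²+(6.5000)²)=10.3078, C_1=10.5045: slack
cable 2: √((2.0000)²+(6.5000)²)=6.8007, C_2=8.2068: slack
cable 3: √((8.0000)²+(1.5000)²)=8.1394, C_3=8.1394: taut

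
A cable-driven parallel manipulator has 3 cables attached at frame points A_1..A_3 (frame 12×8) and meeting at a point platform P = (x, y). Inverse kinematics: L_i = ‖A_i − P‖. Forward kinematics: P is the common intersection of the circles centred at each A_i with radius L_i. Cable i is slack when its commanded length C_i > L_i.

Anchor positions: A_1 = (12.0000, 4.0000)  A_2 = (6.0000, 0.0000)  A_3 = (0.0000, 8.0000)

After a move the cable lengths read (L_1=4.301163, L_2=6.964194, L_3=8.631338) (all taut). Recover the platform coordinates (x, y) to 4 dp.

expand ‖A_i−P‖²=L_i² and subtract eq 1 (q_i ≔ ‖A_i‖²−L_i²)
q_1 = 144.0000+16.0000−18.5000 = 141.5000
eq1−eq2 → [12.0000  8.0000]·P = 154.0000
eq1−eq3 → [24.0000  -8.0000]·P = 152.0000
2×2 solve → P = (8.5000, 6.5000)

(8.5000, 6.5000)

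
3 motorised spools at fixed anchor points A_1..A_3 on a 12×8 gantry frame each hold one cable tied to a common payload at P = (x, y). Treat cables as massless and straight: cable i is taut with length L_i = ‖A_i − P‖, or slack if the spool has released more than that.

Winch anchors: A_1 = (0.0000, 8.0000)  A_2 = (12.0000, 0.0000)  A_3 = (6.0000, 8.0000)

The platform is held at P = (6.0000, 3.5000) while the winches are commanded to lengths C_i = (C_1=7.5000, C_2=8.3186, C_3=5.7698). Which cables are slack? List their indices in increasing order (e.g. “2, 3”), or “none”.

2, 3

cable 1: √((-6.0000)²+(4.5000)²)=7.5000, C_1=7.5000: taut
cable 2: √((6.0000)²+(-3.5000)²)=6.9462, C_2=8.3186: slack
cable 3: √((0.0000)²+(4.5000)²)=4.5000, C_3=5.7698: slack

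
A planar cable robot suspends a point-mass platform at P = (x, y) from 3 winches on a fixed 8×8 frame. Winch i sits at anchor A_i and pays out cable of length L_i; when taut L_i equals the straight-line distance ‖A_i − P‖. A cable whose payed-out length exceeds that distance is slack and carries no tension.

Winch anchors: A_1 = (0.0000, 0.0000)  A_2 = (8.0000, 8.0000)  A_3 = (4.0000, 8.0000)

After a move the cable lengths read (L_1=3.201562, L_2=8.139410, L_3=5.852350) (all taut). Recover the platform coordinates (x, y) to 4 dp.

(2.0000, 2.5000)

each cable: (A_i−P)·(A_i−P) = L_i²; let k_i = ‖A_i‖²−L_i²
k_1 = 0.0000+0.0000−10.2500 = -10.2500
row 1: -16.0000x − 16.0000y = -72.0000  (k_2=61.7500)
row 2: -8.0000x − 16.0000y = -56.0000  (k_3=45.7500)
Cramer on rows 1–2 → x = 2.0000, y = 2.5000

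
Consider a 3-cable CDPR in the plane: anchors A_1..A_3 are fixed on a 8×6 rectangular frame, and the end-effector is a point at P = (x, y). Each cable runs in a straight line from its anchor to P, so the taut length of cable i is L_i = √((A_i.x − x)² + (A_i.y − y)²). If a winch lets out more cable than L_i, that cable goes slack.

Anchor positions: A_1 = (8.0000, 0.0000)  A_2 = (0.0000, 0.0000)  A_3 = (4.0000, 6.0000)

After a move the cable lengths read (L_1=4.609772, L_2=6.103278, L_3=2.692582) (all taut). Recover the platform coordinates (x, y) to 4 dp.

each cable: (A_i−P)·(A_i−P) = L_i²; let k_i = ‖A_i‖²−L_i²
k_1 = 64.0000+0.0000−21.2500 = 42.7500
row 1: 16.0000x + 0.0000y = 80.0000  (k_2=-37.2500)
row 2: 8.0000x − 12.0000y = -2.0000  (k_3=44.7500)
Cramer on rows 1–2 → x = 5.0000, y = 3.5000

(5.0000, 3.5000)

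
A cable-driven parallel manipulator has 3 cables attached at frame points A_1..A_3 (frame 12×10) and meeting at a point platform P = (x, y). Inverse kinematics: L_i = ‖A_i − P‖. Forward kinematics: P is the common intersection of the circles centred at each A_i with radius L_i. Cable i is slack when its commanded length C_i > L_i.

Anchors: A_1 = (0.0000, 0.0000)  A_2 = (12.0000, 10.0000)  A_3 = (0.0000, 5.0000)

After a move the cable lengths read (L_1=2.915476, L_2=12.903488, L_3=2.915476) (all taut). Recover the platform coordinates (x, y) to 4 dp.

(1.5000, 2.5000)

each cable: (A_i−P)·(A_i−P) = L_i²; let c_i = ‖A_i‖²−L_i²
c_1 = 0.0000+0.0000−8.5000 = -8.5000
row 1: -24.0000x − 20.0000y = -86.0000  (c_2=77.5000)
row 2: 0.0000x − 10.0000y = -25.0000  (c_3=16.5000)
Cramer on rows 1–2 → x = 1.5000, y = 2.5000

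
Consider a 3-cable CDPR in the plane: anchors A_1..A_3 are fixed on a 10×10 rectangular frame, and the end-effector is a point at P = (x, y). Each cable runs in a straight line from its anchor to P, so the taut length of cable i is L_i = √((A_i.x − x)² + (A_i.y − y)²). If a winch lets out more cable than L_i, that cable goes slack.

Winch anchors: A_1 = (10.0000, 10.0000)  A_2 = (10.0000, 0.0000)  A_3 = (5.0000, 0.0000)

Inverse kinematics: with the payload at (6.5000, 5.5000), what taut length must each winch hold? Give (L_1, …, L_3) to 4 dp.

L_1 = √((10.0000−6.5000)² + (10.0000−5.5000)²) = 5.7009
L_2 = √((10.0000−6.5000)² + (0.0000−5.5000)²) = 6.5192
L_3 = √((5.0000−6.5000)² + (0.0000−5.5000)²) = 5.7009

(5.7009, 6.5192, 5.7009)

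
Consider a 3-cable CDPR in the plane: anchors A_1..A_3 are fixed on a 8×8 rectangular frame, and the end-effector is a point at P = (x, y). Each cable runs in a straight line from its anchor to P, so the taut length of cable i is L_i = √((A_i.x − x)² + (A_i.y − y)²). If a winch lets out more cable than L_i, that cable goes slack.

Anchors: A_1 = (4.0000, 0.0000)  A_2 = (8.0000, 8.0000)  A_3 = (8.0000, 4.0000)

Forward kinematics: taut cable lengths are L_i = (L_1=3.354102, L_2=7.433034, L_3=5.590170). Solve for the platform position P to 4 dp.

(2.5000, 3.0000)

each cable: (A_i−P)·(A_i−P) = L_i²; let c_i = ‖A_i‖²−L_i²
c_1 = 16.0000+0.0000−11.2500 = 4.7500
row 1: -8.0000x − 16.0000y = -68.0000  (c_2=72.7500)
row 2: -8.0000x − 8.0000y = -44.0000  (c_3=48.7500)
Cramer on rows 1–2 → x = 2.5000, y = 3.0000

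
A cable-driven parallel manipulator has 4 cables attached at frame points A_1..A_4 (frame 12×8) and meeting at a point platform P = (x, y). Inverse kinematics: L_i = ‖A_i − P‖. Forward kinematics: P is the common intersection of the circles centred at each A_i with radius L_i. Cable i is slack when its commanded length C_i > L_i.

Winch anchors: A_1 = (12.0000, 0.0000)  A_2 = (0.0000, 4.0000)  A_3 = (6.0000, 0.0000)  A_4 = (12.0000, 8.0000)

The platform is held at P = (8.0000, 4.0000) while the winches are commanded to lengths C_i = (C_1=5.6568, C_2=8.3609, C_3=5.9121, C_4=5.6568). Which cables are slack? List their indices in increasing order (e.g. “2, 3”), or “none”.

cable 1: L_1 = ‖A_1−P‖ = 5.6569;  C_1 = 5.6568 → taut
cable 2: L_2 = ‖A_2−P‖ = 8.0000;  C_2 = 8.3609 → slack
cable 3: L_3 = ‖A_3−P‖ = 4.4721;  C_3 = 5.9121 → slack
cable 4: L_4 = ‖A_4−P‖ = 5.6569;  C_4 = 5.6568 → taut

2, 3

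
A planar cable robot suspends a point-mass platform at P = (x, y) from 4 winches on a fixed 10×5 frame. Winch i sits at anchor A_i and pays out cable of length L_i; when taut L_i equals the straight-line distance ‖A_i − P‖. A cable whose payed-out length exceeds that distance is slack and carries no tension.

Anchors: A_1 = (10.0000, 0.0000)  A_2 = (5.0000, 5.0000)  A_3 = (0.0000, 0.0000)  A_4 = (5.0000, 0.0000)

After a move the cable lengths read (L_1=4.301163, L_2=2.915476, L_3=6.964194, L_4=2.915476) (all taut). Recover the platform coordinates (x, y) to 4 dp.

each cable: (A_i−P)·(A_i−P) = L_i²; let c_i = ‖A_i‖²−L_i²
c_1 = 100.0000+0.0000−18.5000 = 81.5000
row 1: 10.0000x − 10.0000y = 40.0000  (c_2=41.5000)
row 2: 20.0000x + 0.0000y = 130.0000  (c_3=-48.5000)
row 3: 10.0000x + 0.0000y = 65.0000  (c_4=16.5000)
Cramer on rows 1–2 → x = 6.5000, y = 2.5000
check cable 4: ‖A_4−P‖² = 8.5000 ≈ L_4² = 8.5000 ✓

(6.5000, 2.5000)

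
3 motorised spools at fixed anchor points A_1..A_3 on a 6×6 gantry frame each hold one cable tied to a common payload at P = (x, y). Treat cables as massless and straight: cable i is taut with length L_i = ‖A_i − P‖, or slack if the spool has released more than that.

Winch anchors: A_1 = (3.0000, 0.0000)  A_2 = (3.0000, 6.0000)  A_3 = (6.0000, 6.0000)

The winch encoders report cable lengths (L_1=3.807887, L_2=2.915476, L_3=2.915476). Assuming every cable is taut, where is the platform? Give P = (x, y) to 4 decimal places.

(4.5000, 3.5000)

expand ‖A_i−P‖²=L_i² and subtract eq 1 (c_i ≔ ‖A_i‖²−L_i²)
c_1 = 9.0000+0.0000−14.5000 = -5.5000
eq1−eq2 → [0.0000  -12.0000]·P = -42.0000
eq1−eq3 → [-6.0000  -12.0000]·P = -69.0000
2×2 solve → P = (4.5000, 3.5000)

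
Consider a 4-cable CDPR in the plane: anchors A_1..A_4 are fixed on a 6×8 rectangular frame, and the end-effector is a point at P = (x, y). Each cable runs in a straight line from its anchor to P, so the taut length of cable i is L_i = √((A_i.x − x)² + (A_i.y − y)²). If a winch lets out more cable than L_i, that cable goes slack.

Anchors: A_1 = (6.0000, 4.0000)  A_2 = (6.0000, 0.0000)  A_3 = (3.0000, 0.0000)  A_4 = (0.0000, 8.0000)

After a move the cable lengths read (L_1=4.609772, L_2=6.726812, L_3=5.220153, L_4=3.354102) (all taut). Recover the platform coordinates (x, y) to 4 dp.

(1.5000, 5.0000)

expand ‖A_i−P‖²=L_i² and subtract eq 1 (q_i ≔ ‖A_i‖²−L_i²)
q_1 = 36.0000+16.0000−21.2500 = 30.7500
eq1−eq2 → [0.0000  8.0000]·P = 40.0000
eq1−eq3 → [6.0000  8.0000]·P = 49.0000
eq1−eq4 → [12.0000  -8.0000]·P = -22.0000
2×2 solve → P = (1.5000, 5.0000)
check cable 4: ‖A_4−P‖² = 11.2500 ≈ L_4² = 11.2500 ✓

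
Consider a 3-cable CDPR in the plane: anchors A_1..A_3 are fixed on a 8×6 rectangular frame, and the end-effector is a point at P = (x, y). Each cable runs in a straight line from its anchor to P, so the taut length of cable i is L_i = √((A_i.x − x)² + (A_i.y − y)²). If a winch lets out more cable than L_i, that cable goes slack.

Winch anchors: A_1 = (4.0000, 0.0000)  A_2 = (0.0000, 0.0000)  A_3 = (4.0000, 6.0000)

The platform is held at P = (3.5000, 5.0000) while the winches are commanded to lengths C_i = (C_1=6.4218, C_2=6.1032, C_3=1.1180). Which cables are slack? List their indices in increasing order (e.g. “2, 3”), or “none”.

i=1: geometric 5.0249 vs commanded 6.4218 ⇒ slack
i=2: geometric 6.1033 vs commanded 6.1032 ⇒ taut
i=3: geometric 1.1180 vs commanded 1.1180 ⇒ taut

1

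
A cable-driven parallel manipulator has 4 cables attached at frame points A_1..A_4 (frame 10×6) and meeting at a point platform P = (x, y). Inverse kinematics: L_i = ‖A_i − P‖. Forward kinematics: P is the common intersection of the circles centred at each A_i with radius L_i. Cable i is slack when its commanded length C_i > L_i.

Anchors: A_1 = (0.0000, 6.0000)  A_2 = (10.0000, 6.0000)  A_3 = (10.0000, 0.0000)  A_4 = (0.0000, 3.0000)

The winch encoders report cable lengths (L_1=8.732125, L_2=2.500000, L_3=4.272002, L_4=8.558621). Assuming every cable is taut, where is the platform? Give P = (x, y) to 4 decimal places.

(8.5000, 4.0000)

expand ‖A_i−P‖²=L_i² and subtract eq 1 (q_i ≔ ‖A_i‖²−L_i²)
q_1 = 0.0000+36.0000−76.2500 = -40.2500
eq1−eq2 → [-20.0000  0.0000]·P = -170.0000
eq1−eq3 → [-20.0000  12.0000]·P = -122.0000
eq1−eq4 → [0.0000  6.0000]·P = 24.0000
2×2 solve → P = (8.5000, 4.0000)
check cable 4: ‖A_4−P‖² = 73.2500 ≈ L_4² = 73.2500 ✓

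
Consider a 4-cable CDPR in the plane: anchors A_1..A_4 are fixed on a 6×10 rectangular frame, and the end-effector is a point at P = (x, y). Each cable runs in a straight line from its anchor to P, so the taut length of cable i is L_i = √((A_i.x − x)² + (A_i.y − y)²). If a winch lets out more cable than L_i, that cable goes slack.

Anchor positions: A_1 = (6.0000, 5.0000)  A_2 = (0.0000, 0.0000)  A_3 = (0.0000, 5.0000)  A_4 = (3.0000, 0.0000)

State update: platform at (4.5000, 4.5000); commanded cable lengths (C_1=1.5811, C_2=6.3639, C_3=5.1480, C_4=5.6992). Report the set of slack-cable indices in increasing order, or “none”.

cable 1: √((1.5000)²+(0.5000)²)=1.5811, C_1=1.5811: taut
cable 2: √((-4.5000)²+(-4.5000)²)=6.3640, C_2=6.3639: taut
cable 3: √((-4.5000)²+(0.5000)²)=4.5277, C_3=5.1480: slack
cable 4: √((-1.5000)²+(-4.5000)²)=4.7434, C_4=5.6992: slack

3, 4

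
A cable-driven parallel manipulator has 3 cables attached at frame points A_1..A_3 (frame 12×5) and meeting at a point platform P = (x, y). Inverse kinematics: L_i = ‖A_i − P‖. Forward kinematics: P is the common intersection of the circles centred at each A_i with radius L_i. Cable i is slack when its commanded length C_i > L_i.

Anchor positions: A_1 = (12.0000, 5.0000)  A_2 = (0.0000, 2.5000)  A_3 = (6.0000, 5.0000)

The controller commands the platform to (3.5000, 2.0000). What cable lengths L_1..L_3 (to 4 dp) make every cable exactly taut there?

(9.0139, 3.5355, 3.9051)

L_1: Δ = A_1−P = (8.5000, 3.0000) → ‖Δ‖ = √81.2500 = 9.0139
L_2: Δ = A_2−P = (-3.5000, 0.5000) → ‖Δ‖ = √12.5000 = 3.5355
L_3: Δ = A_3−P = (2.5000, 3.0000) → ‖Δ‖ = √15.2500 = 3.9051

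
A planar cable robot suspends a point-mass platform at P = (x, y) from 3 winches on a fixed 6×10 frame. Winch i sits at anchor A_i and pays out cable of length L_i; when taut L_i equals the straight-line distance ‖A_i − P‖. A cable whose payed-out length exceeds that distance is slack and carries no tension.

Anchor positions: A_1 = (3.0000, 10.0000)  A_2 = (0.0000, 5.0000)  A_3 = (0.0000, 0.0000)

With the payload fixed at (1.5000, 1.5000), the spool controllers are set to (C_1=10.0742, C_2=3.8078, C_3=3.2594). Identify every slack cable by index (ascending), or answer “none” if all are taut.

i=1: geometric 8.6313 vs commanded 10.0742 ⇒ slack
i=2: geometric 3.8079 vs commanded 3.8078 ⇒ taut
i=3: geometric 2.1213 vs commanded 3.2594 ⇒ slack

1, 3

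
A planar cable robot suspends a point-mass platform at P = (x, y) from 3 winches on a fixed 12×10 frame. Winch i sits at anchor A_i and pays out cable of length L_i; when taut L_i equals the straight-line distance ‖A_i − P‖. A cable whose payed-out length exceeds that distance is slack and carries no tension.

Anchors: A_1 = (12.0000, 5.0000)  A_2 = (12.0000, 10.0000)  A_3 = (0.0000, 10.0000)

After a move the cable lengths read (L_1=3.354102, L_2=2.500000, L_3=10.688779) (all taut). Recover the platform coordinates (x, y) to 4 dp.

circle eqns → linear via eq_j − eq_1; set q_j = A_j·A_j − L_j²
q_1 = 144.0000+25.0000−11.2500 = 157.7500
0.0000·x − 10.0000·y = q_1−q_2 = -80.0000
24.0000·x − 10.0000·y = q_1−q_3 = 172.0000
solve first two rows → x=10.5000, y=8.0000

(10.5000, 8.0000)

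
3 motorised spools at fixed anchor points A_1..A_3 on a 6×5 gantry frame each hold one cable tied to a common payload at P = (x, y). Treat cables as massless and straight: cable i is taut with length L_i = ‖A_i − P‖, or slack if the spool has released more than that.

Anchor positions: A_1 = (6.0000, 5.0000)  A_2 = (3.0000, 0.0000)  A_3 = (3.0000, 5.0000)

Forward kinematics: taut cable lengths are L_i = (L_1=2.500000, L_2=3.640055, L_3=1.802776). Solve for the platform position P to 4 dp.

each cable: (A_i−P)·(A_i−P) = L_i²; let c_i = ‖A_i‖²−L_i²
c_1 = 36.0000+25.0000−6.2500 = 54.7500
row 1: 6.0000x + 10.0000y = 59.0000  (c_2=-4.2500)
row 2: 6.0000x + 0.0000y = 24.0000  (c_3=30.7500)
Cramer on rows 1–2 → x = 4.0000, y = 3.5000

(4.0000, 3.5000)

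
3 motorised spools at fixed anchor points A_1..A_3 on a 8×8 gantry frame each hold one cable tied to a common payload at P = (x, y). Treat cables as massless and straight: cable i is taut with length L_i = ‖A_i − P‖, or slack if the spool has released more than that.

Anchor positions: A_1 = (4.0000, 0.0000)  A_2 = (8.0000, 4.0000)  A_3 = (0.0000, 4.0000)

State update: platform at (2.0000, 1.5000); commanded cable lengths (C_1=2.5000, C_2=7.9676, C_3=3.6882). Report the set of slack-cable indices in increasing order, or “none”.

cable 1: L_1 = ‖A_1−P‖ = 2.5000;  C_1 = 2.5000 → taut
cable 2: L_2 = ‖A_2−P‖ = 6.5000;  C_2 = 7.9676 → slack
cable 3: L_3 = ‖A_3−P‖ = 3.2016;  C_3 = 3.6882 → slack

2, 3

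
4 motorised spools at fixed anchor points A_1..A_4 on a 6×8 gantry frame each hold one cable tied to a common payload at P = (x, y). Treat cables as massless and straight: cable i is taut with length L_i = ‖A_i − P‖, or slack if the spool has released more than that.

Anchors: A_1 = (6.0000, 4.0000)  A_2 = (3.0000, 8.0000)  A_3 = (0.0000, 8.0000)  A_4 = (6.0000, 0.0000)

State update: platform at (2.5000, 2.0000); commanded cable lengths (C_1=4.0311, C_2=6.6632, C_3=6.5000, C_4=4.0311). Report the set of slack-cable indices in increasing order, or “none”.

2

cable 1: √((3.5000)²+(2.0000)²)=4.0311, C_1=4.0311: taut
cable 2: √((0.5000)²+(6.0000)²)=6.0208, C_2=6.6632: slack
cable 3: √((-2.5000)²+(6.0000)²)=6.5000, C_3=6.5000: taut
cable 4: √((3.5000)²+(-2.0000)²)=4.0311, C_4=4.0311: taut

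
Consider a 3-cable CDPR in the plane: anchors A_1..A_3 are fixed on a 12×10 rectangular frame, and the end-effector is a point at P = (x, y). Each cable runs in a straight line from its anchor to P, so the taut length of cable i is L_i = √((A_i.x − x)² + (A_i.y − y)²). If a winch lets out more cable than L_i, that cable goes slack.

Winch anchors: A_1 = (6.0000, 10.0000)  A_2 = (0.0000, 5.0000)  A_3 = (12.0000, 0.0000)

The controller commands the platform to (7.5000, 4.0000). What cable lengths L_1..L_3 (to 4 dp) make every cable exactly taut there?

L_1: Δ = A_1−P = (-1.5000, 6.0000) → ‖Δ‖ = √38.2500 = 6.1847
L_2: Δ = A_2−P = (-7.5000, 1.0000) → ‖Δ‖ = √57.2500 = 7.5664
L_3: Δ = A_3−P = (4.5000, -4.0000) → ‖Δ‖ = √36.2500 = 6.0208

(6.1847, 7.5664, 6.0208)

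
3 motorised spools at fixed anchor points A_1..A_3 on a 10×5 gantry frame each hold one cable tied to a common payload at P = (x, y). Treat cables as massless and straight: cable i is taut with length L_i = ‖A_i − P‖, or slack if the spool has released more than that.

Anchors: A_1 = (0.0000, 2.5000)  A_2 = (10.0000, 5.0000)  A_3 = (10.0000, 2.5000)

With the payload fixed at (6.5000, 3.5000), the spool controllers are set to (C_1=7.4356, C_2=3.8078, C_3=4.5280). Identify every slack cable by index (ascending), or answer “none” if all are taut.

1, 3

i=1: geometric 6.5765 vs commanded 7.4356 ⇒ slack
i=2: geometric 3.8079 vs commanded 3.8078 ⇒ taut
i=3: geometric 3.6401 vs commanded 4.5280 ⇒ slack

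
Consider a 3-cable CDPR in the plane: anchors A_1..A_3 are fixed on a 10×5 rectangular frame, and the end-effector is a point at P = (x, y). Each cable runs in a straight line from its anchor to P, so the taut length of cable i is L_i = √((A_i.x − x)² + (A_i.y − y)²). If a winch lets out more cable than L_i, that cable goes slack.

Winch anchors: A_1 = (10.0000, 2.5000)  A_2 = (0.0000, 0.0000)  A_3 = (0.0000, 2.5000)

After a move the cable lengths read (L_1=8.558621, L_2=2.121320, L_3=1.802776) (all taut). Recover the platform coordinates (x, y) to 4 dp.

expand ‖A_i−P‖²=L_i² and subtract eq 1 (k_i ≔ ‖A_i‖²−L_i²)
k_1 = 100.0000+6.2500−73.2500 = 33.0000
eq1−eq2 → [20.0000  5.0000]·P = 37.5000
eq1−eq3 → [20.0000  0.0000]·P = 30.0000
2×2 solve → P = (1.5000, 1.5000)

(1.5000, 1.5000)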